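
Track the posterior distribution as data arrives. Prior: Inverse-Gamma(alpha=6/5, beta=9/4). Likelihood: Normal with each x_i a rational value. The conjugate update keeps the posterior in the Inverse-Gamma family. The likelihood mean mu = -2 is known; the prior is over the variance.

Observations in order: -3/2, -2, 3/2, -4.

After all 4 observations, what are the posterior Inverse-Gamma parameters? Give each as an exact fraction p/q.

alpha=16/5, beta=21/2

obs 1: x=-3/2 → posterior Inverse-Gamma(17/10, 19/8)
obs 2: x=-2 → posterior Inverse-Gamma(11/5, 19/8)
obs 3: x=3/2 → posterior Inverse-Gamma(27/10, 17/2)
obs 4: x=-4 → posterior Inverse-Gamma(16/5, 21/2)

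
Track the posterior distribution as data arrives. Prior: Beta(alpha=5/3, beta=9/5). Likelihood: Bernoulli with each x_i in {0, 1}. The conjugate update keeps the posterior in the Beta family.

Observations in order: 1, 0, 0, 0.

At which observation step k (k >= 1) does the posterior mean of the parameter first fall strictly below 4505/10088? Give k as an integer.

k = 3

obs 1: x=1 → posterior Beta(8/3, 9/5)
obs 2: x=0 → posterior Beta(8/3, 14/5)
obs 3: x=0 → posterior Beta(8/3, 19/5)
obs 4: x=0 → posterior Beta(8/3, 24/5)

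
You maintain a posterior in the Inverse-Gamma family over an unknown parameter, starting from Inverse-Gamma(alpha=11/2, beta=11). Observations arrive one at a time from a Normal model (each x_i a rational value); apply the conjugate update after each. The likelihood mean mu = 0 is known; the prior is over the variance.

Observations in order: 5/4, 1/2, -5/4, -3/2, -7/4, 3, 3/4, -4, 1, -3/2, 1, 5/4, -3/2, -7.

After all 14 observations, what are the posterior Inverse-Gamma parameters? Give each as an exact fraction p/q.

alpha=25/2, beta=1813/32

obs 1: x=5/4 → posterior Inverse-Gamma(6, 377/32)
obs 2: x=1/2 → posterior Inverse-Gamma(13/2, 381/32)
obs 3: x=-5/4 → posterior Inverse-Gamma(7, 203/16)
obs 4: x=-3/2 → posterior Inverse-Gamma(15/2, 221/16)
obs 5: x=-7/4 → posterior Inverse-Gamma(8, 491/32)
obs 6: x=3 → posterior Inverse-Gamma(17/2, 635/32)
obs 7: x=3/4 → posterior Inverse-Gamma(9, 161/8)
obs 8: x=-4 → posterior Inverse-Gamma(19/2, 225/8)
obs 9: x=1 → posterior Inverse-Gamma(10, 229/8)
obs 10: x=-3/2 → posterior Inverse-Gamma(21/2, 119/4)
obs 11: x=1 → posterior Inverse-Gamma(11, 121/4)
obs 12: x=5/4 → posterior Inverse-Gamma(23/2, 993/32)
obs 13: x=-3/2 → posterior Inverse-Gamma(12, 1029/32)
obs 14: x=-7 → posterior Inverse-Gamma(25/2, 1813/32)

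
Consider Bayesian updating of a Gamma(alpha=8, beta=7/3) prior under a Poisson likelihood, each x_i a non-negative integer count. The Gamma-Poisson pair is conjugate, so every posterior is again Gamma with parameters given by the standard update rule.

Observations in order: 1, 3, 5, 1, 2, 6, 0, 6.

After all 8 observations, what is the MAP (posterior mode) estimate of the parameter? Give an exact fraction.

obs 1: x=1 → posterior Gamma(9, 10/3)
obs 2: x=3 → posterior Gamma(12, 13/3)
obs 3: x=5 → posterior Gamma(17, 16/3)
obs 4: x=1 → posterior Gamma(18, 19/3)
obs 5: x=2 → posterior Gamma(20, 22/3)
obs 6: x=6 → posterior Gamma(26, 25/3)
obs 7: x=0 → posterior Gamma(26, 28/3)
obs 8: x=6 → posterior Gamma(32, 31/3)

3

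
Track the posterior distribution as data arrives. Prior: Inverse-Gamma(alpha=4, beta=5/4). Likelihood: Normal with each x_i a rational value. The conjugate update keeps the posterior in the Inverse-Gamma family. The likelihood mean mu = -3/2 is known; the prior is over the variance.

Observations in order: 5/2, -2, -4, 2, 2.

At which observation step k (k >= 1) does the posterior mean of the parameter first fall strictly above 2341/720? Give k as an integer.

k = 4

obs 1: x=5/2 → posterior Inverse-Gamma(9/2, 37/4)
obs 2: x=-2 → posterior Inverse-Gamma(5, 75/8)
obs 3: x=-4 → posterior Inverse-Gamma(11/2, 25/2)
obs 4: x=2 → posterior Inverse-Gamma(6, 149/8)
obs 5: x=2 → posterior Inverse-Gamma(13/2, 99/4)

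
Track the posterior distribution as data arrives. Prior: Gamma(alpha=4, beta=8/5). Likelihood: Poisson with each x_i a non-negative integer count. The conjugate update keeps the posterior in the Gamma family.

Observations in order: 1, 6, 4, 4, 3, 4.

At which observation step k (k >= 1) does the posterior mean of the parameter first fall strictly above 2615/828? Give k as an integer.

k = 3

obs 1: x=1 → posterior Gamma(5, 13/5)
obs 2: x=6 → posterior Gamma(11, 18/5)
obs 3: x=4 → posterior Gamma(15, 23/5)
obs 4: x=4 → posterior Gamma(19, 28/5)
obs 5: x=3 → posterior Gamma(22, 33/5)
obs 6: x=4 → posterior Gamma(26, 38/5)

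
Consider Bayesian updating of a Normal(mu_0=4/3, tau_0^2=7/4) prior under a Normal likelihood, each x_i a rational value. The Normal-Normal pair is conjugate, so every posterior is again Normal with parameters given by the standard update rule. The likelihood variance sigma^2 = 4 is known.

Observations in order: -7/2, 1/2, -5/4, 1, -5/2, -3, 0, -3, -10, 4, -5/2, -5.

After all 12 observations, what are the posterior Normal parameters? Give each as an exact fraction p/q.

obs 1: x=-7/2 → posterior Normal(-19/138, 28/23)
obs 2: x=1/2 → posterior Normal(1/90, 14/15)
obs 3: x=-5/4 → posterior Normal(-101/444, 28/37)
obs 4: x=1 → posterior Normal(-17/528, 7/11)
obs 5: x=-5/2 → posterior Normal(-227/612, 28/51)
obs 6: x=-3 → posterior Normal(-479/696, 14/29)
obs 7: x=0 → posterior Normal(-479/780, 28/65)
obs 8: x=-3 → posterior Normal(-731/864, 7/18)
obs 9: x=-10 → posterior Normal(-1571/948, 28/79)
obs 10: x=4 → posterior Normal(-1235/1032, 14/43)
obs 11: x=-5/2 → posterior Normal(-1445/1116, 28/93)
obs 12: x=-5 → posterior Normal(-373/240, 7/25)

mu_0=-373/240, tau_0^2=7/25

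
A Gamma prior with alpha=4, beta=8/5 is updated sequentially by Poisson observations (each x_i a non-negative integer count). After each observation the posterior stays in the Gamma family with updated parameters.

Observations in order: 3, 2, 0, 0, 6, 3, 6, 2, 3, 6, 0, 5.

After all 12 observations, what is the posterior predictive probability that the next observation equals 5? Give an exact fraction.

67770322821838149785262817135151760589417854585574461908099809829242068690534400000/707177941245981187291464722455477022407531779252258555401532392738166383492515530793

obs 1: x=3 → posterior Gamma(7, 13/5)
obs 2: x=2 → posterior Gamma(9, 18/5)
obs 3: x=0 → posterior Gamma(9, 23/5)
obs 4: x=0 → posterior Gamma(9, 28/5)
obs 5: x=6 → posterior Gamma(15, 33/5)
obs 6: x=3 → posterior Gamma(18, 38/5)
obs 7: x=6 → posterior Gamma(24, 43/5)
obs 8: x=2 → posterior Gamma(26, 48/5)
obs 9: x=3 → posterior Gamma(29, 53/5)
obs 10: x=6 → posterior Gamma(35, 58/5)
obs 11: x=0 → posterior Gamma(35, 63/5)
obs 12: x=5 → posterior Gamma(40, 68/5)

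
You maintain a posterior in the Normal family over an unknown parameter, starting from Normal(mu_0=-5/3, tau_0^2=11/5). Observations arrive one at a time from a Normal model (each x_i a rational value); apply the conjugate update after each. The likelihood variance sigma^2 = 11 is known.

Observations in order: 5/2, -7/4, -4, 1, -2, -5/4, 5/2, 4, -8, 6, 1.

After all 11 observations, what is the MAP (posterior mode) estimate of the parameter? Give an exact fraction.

-25/48

obs 1: x=5/2 → posterior Normal(-35/36, 11/6)
obs 2: x=-7/4 → posterior Normal(-13/12, 11/7)
obs 3: x=-4 → posterior Normal(-139/96, 11/8)
obs 4: x=1 → posterior Normal(-127/108, 11/9)
obs 5: x=-2 → posterior Normal(-151/120, 11/10)
obs 6: x=-5/4 → posterior Normal(-83/66, 1)
obs 7: x=5/2 → posterior Normal(-17/18, 11/12)
obs 8: x=4 → posterior Normal(-22/39, 11/13)
obs 9: x=-8 → posterior Normal(-23/21, 11/14)
obs 10: x=6 → posterior Normal(-28/45, 11/15)
obs 11: x=1 → posterior Normal(-25/48, 11/16)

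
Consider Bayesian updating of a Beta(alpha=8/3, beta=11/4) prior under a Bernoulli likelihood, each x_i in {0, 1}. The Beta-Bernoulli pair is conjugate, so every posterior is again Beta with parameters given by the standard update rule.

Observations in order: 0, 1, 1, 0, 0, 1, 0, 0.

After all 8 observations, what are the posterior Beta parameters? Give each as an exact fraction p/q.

obs 1: x=0 → posterior Beta(8/3, 15/4)
obs 2: x=1 → posterior Beta(11/3, 15/4)
obs 3: x=1 → posterior Beta(14/3, 15/4)
obs 4: x=0 → posterior Beta(14/3, 19/4)
obs 5: x=0 → posterior Beta(14/3, 23/4)
obs 6: x=1 → posterior Beta(17/3, 23/4)
obs 7: x=0 → posterior Beta(17/3, 27/4)
obs 8: x=0 → posterior Beta(17/3, 31/4)

alpha=17/3, beta=31/4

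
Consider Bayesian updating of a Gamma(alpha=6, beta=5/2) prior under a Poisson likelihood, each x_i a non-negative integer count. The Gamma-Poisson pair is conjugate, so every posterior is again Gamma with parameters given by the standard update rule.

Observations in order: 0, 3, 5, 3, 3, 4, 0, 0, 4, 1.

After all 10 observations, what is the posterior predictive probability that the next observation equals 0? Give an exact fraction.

obs 1: x=0 → posterior Gamma(6, 7/2)
obs 2: x=3 → posterior Gamma(9, 9/2)
obs 3: x=5 → posterior Gamma(14, 11/2)
obs 4: x=3 → posterior Gamma(17, 13/2)
obs 5: x=3 → posterior Gamma(20, 15/2)
obs 6: x=4 → posterior Gamma(24, 17/2)
obs 7: x=0 → posterior Gamma(24, 19/2)
obs 8: x=0 → posterior Gamma(24, 21/2)
obs 9: x=4 → posterior Gamma(28, 23/2)
obs 10: x=1 → posterior Gamma(29, 25/2)

34694469519536141888238489627838134765625/323257909929174534292273980721360271853387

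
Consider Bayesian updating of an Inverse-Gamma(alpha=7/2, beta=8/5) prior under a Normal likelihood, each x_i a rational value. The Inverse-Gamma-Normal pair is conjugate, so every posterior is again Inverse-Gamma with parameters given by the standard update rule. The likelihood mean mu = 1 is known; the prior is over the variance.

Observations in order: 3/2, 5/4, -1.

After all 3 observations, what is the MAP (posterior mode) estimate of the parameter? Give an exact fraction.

601/960

obs 1: x=3/2 → posterior Inverse-Gamma(4, 69/40)
obs 2: x=5/4 → posterior Inverse-Gamma(9/2, 281/160)
obs 3: x=-1 → posterior Inverse-Gamma(5, 601/160)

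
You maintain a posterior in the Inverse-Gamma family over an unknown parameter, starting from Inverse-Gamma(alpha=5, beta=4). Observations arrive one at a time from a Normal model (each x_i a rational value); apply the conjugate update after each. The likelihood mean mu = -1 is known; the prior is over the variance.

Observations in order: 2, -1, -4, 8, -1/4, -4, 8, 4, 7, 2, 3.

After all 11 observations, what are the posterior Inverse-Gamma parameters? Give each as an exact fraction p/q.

alpha=21/2, beta=4985/32

obs 1: x=2 → posterior Inverse-Gamma(11/2, 17/2)
obs 2: x=-1 → posterior Inverse-Gamma(6, 17/2)
obs 3: x=-4 → posterior Inverse-Gamma(13/2, 13)
obs 4: x=8 → posterior Inverse-Gamma(7, 107/2)
obs 5: x=-1/4 → posterior Inverse-Gamma(15/2, 1721/32)
obs 6: x=-4 → posterior Inverse-Gamma(8, 1865/32)
obs 7: x=8 → posterior Inverse-Gamma(17/2, 3161/32)
obs 8: x=4 → posterior Inverse-Gamma(9, 3561/32)
obs 9: x=7 → posterior Inverse-Gamma(19/2, 4585/32)
obs 10: x=2 → posterior Inverse-Gamma(10, 4729/32)
obs 11: x=3 → posterior Inverse-Gamma(21/2, 4985/32)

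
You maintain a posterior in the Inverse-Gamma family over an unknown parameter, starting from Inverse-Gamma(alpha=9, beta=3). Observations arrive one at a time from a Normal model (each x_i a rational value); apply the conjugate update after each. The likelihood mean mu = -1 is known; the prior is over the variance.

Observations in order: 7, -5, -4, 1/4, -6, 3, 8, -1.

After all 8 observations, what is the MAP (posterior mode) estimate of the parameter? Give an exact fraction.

obs 1: x=7 → posterior Inverse-Gamma(19/2, 35)
obs 2: x=-5 → posterior Inverse-Gamma(10, 43)
obs 3: x=-4 → posterior Inverse-Gamma(21/2, 95/2)
obs 4: x=1/4 → posterior Inverse-Gamma(11, 1545/32)
obs 5: x=-6 → posterior Inverse-Gamma(23/2, 1945/32)
obs 6: x=3 → posterior Inverse-Gamma(12, 2201/32)
obs 7: x=8 → posterior Inverse-Gamma(25/2, 3497/32)
obs 8: x=-1 → posterior Inverse-Gamma(13, 3497/32)

3497/448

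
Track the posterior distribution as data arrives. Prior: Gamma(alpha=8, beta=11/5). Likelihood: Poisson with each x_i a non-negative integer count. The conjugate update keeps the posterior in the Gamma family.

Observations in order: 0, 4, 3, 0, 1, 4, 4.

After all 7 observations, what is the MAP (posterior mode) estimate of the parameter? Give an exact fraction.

obs 1: x=0 → posterior Gamma(8, 16/5)
obs 2: x=4 → posterior Gamma(12, 21/5)
obs 3: x=3 → posterior Gamma(15, 26/5)
obs 4: x=0 → posterior Gamma(15, 31/5)
obs 5: x=1 → posterior Gamma(16, 36/5)
obs 6: x=4 → posterior Gamma(20, 41/5)
obs 7: x=4 → posterior Gamma(24, 46/5)

5/2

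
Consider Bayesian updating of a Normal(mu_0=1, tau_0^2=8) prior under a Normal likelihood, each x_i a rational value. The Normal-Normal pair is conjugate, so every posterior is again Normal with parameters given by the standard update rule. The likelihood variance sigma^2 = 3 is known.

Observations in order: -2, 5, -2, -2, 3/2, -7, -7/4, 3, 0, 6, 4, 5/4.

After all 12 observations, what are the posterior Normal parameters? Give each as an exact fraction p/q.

mu_0=17/33, tau_0^2=8/33

obs 1: x=-2 → posterior Normal(-13/11, 24/11)
obs 2: x=5 → posterior Normal(27/19, 24/19)
obs 3: x=-2 → posterior Normal(11/27, 8/9)
obs 4: x=-2 → posterior Normal(-1/7, 24/35)
obs 5: x=3/2 → posterior Normal(7/43, 24/43)
obs 6: x=-7 → posterior Normal(-49/51, 8/17)
obs 7: x=-7/4 → posterior Normal(-63/59, 24/59)
obs 8: x=3 → posterior Normal(-39/67, 24/67)
obs 9: x=0 → posterior Normal(-13/25, 8/25)
obs 10: x=6 → posterior Normal(9/83, 24/83)
obs 11: x=4 → posterior Normal(41/91, 24/91)
obs 12: x=5/4 → posterior Normal(17/33, 8/33)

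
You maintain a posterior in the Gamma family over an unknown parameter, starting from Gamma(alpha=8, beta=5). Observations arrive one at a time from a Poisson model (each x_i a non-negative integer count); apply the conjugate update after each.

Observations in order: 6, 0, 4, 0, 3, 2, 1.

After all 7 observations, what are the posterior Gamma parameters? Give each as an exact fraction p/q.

obs 1: x=6 → posterior Gamma(14, 6)
obs 2: x=0 → posterior Gamma(14, 7)
obs 3: x=4 → posterior Gamma(18, 8)
obs 4: x=0 → posterior Gamma(18, 9)
obs 5: x=3 → posterior Gamma(21, 10)
obs 6: x=2 → posterior Gamma(23, 11)
obs 7: x=1 → posterior Gamma(24, 12)

alpha=24, beta=12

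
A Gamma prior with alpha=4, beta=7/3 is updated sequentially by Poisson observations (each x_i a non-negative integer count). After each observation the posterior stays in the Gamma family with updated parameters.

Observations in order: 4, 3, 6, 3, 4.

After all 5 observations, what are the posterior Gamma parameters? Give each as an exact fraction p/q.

alpha=24, beta=22/3

obs 1: x=4 → posterior Gamma(8, 10/3)
obs 2: x=3 → posterior Gamma(11, 13/3)
obs 3: x=6 → posterior Gamma(17, 16/3)
obs 4: x=3 → posterior Gamma(20, 19/3)
obs 5: x=4 → posterior Gamma(24, 22/3)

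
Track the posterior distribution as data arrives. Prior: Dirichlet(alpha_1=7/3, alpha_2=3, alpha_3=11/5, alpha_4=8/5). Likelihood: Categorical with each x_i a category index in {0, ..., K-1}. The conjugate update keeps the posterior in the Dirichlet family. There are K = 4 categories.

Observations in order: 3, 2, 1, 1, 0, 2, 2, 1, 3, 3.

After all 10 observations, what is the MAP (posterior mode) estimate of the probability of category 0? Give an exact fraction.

35/227

obs 1: x=3 → posterior Dirichlet(7/3, 3, 11/5, 13/5)
obs 2: x=2 → posterior Dirichlet(7/3, 3, 16/5, 13/5)
obs 3: x=1 → posterior Dirichlet(7/3, 4, 16/5, 13/5)
obs 4: x=1 → posterior Dirichlet(7/3, 5, 16/5, 13/5)
obs 5: x=0 → posterior Dirichlet(10/3, 5, 16/5, 13/5)
obs 6: x=2 → posterior Dirichlet(10/3, 5, 21/5, 13/5)
obs 7: x=2 → posterior Dirichlet(10/3, 5, 26/5, 13/5)
obs 8: x=1 → posterior Dirichlet(10/3, 6, 26/5, 13/5)
obs 9: x=3 → posterior Dirichlet(10/3, 6, 26/5, 18/5)
obs 10: x=3 → posterior Dirichlet(10/3, 6, 26/5, 23/5)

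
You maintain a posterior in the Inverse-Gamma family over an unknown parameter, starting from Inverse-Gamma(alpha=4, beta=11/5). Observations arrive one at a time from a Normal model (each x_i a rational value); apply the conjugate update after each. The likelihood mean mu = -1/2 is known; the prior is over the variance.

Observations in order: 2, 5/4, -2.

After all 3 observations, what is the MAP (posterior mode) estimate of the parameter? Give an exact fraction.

obs 1: x=2 → posterior Inverse-Gamma(9/2, 213/40)
obs 2: x=5/4 → posterior Inverse-Gamma(5, 1097/160)
obs 3: x=-2 → posterior Inverse-Gamma(11/2, 1277/160)

1277/1040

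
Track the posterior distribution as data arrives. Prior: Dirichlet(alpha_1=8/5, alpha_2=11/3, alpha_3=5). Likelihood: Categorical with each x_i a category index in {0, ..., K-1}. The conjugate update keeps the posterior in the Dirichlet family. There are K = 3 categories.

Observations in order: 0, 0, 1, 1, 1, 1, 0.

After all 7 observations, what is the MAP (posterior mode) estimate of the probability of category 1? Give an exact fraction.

obs 1: x=0 → posterior Dirichlet(13/5, 11/3, 5)
obs 2: x=0 → posterior Dirichlet(18/5, 11/3, 5)
obs 3: x=1 → posterior Dirichlet(18/5, 14/3, 5)
obs 4: x=1 → posterior Dirichlet(18/5, 17/3, 5)
obs 5: x=1 → posterior Dirichlet(18/5, 20/3, 5)
obs 6: x=1 → posterior Dirichlet(18/5, 23/3, 5)
obs 7: x=0 → posterior Dirichlet(23/5, 23/3, 5)

50/107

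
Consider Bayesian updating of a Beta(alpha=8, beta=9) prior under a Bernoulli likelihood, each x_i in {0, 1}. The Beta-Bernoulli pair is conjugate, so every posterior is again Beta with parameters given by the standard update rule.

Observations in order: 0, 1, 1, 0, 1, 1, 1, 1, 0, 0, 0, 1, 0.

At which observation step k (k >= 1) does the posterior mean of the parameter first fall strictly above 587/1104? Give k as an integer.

obs 1: x=0 → posterior Beta(8, 10)
obs 2: x=1 → posterior Beta(9, 10)
obs 3: x=1 → posterior Beta(10, 10)
obs 4: x=0 → posterior Beta(10, 11)
obs 5: x=1 → posterior Beta(11, 11)
obs 6: x=1 → posterior Beta(12, 11)
obs 7: x=1 → posterior Beta(13, 11)
obs 8: x=1 → posterior Beta(14, 11)
obs 9: x=0 → posterior Beta(14, 12)
obs 10: x=0 → posterior Beta(14, 13)
obs 11: x=0 → posterior Beta(14, 14)
obs 12: x=1 → posterior Beta(15, 14)
obs 13: x=0 → posterior Beta(15, 15)

k = 7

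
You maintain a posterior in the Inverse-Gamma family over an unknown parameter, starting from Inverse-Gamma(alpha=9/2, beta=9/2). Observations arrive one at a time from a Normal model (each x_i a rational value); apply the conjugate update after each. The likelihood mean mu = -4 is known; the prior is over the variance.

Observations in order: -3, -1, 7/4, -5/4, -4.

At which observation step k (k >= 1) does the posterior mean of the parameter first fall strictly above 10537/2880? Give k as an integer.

k = 3

obs 1: x=-3 → posterior Inverse-Gamma(5, 5)
obs 2: x=-1 → posterior Inverse-Gamma(11/2, 19/2)
obs 3: x=7/4 → posterior Inverse-Gamma(6, 833/32)
obs 4: x=-5/4 → posterior Inverse-Gamma(13/2, 477/16)
obs 5: x=-4 → posterior Inverse-Gamma(7, 477/16)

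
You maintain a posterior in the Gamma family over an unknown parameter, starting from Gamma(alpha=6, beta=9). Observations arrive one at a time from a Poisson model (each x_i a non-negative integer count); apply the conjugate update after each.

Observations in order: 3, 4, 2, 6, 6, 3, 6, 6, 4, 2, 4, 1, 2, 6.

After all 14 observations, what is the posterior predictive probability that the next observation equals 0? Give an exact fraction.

116251347890871361278564061113207303341454579698200248077134264441710043082362528823/1559142264693814945555283972083928920433904992553052452671720128006984669497365889024

obs 1: x=3 → posterior Gamma(9, 10)
obs 2: x=4 → posterior Gamma(13, 11)
obs 3: x=2 → posterior Gamma(15, 12)
obs 4: x=6 → posterior Gamma(21, 13)
obs 5: x=6 → posterior Gamma(27, 14)
obs 6: x=3 → posterior Gamma(30, 15)
obs 7: x=6 → posterior Gamma(36, 16)
obs 8: x=6 → posterior Gamma(42, 17)
obs 9: x=4 → posterior Gamma(46, 18)
obs 10: x=2 → posterior Gamma(48, 19)
obs 11: x=4 → posterior Gamma(52, 20)
obs 12: x=1 → posterior Gamma(53, 21)
obs 13: x=2 → posterior Gamma(55, 22)
obs 14: x=6 → posterior Gamma(61, 23)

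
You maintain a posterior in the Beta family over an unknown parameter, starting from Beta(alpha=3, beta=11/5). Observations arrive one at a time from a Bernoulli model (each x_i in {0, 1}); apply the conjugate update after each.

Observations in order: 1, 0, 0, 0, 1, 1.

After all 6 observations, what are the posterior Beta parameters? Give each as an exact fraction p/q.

alpha=6, beta=26/5

obs 1: x=1 → posterior Beta(4, 11/5)
obs 2: x=0 → posterior Beta(4, 16/5)
obs 3: x=0 → posterior Beta(4, 21/5)
obs 4: x=0 → posterior Beta(4, 26/5)
obs 5: x=1 → posterior Beta(5, 26/5)
obs 6: x=1 → posterior Beta(6, 26/5)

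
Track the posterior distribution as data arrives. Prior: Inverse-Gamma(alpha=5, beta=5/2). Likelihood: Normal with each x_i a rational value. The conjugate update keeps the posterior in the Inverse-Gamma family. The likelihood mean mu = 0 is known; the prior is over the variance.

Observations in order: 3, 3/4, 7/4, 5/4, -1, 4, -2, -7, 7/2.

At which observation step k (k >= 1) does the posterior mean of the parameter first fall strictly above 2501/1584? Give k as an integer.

k = 3

obs 1: x=3 → posterior Inverse-Gamma(11/2, 7)
obs 2: x=3/4 → posterior Inverse-Gamma(6, 233/32)
obs 3: x=7/4 → posterior Inverse-Gamma(13/2, 141/16)
obs 4: x=5/4 → posterior Inverse-Gamma(7, 307/32)
obs 5: x=-1 → posterior Inverse-Gamma(15/2, 323/32)
obs 6: x=4 → posterior Inverse-Gamma(8, 579/32)
obs 7: x=-2 → posterior Inverse-Gamma(17/2, 643/32)
obs 8: x=-7 → posterior Inverse-Gamma(9, 1427/32)
obs 9: x=7/2 → posterior Inverse-Gamma(19/2, 1623/32)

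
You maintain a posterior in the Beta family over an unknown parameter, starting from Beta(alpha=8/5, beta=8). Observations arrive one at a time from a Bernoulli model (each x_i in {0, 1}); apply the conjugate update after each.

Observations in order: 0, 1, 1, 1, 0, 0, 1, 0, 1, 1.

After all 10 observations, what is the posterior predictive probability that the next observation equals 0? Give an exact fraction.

obs 1: x=0 → posterior Beta(8/5, 9)
obs 2: x=1 → posterior Beta(13/5, 9)
obs 3: x=1 → posterior Beta(18/5, 9)
obs 4: x=1 → posterior Beta(23/5, 9)
obs 5: x=0 → posterior Beta(23/5, 10)
obs 6: x=0 → posterior Beta(23/5, 11)
obs 7: x=1 → posterior Beta(28/5, 11)
obs 8: x=0 → posterior Beta(28/5, 12)
obs 9: x=1 → posterior Beta(33/5, 12)
obs 10: x=1 → posterior Beta(38/5, 12)

30/49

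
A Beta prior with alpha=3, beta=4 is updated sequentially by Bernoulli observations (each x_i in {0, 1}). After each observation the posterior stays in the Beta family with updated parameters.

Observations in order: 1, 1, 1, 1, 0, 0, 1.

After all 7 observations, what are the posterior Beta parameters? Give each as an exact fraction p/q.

alpha=8, beta=6

obs 1: x=1 → posterior Beta(4, 4)
obs 2: x=1 → posterior Beta(5, 4)
obs 3: x=1 → posterior Beta(6, 4)
obs 4: x=1 → posterior Beta(7, 4)
obs 5: x=0 → posterior Beta(7, 5)
obs 6: x=0 → posterior Beta(7, 6)
obs 7: x=1 → posterior Beta(8, 6)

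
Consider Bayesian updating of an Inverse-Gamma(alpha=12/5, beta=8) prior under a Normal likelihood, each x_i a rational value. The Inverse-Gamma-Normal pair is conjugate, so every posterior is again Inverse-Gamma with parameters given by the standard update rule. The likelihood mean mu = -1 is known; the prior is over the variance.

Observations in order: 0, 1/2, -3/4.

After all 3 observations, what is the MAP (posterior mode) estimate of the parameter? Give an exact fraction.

obs 1: x=0 → posterior Inverse-Gamma(29/10, 17/2)
obs 2: x=1/2 → posterior Inverse-Gamma(17/5, 77/8)
obs 3: x=-3/4 → posterior Inverse-Gamma(39/10, 309/32)

1545/784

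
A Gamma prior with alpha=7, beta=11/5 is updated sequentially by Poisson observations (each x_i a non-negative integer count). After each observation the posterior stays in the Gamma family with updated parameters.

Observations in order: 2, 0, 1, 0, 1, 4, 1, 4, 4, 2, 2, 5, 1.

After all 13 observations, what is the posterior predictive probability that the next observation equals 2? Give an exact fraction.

obs 1: x=2 → posterior Gamma(9, 16/5)
obs 2: x=0 → posterior Gamma(9, 21/5)
obs 3: x=1 → posterior Gamma(10, 26/5)
obs 4: x=0 → posterior Gamma(10, 31/5)
obs 5: x=1 → posterior Gamma(11, 36/5)
obs 6: x=4 → posterior Gamma(15, 41/5)
obs 7: x=1 → posterior Gamma(16, 46/5)
obs 8: x=4 → posterior Gamma(20, 51/5)
obs 9: x=4 → posterior Gamma(24, 56/5)
obs 10: x=2 → posterior Gamma(26, 61/5)
obs 11: x=2 → posterior Gamma(28, 66/5)
obs 12: x=5 → posterior Gamma(33, 71/5)
obs 13: x=1 → posterior Gamma(34, 76/5)

131861834034627899980609458105349766329593029109635890738383290368000/507528786056415600719754159741696356908742250191663887263627442114881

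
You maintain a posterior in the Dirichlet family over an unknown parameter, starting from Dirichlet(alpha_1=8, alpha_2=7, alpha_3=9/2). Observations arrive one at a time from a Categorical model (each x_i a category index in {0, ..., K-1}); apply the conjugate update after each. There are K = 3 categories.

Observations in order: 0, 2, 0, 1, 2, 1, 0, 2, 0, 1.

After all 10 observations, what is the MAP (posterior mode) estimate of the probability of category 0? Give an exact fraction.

22/53

obs 1: x=0 → posterior Dirichlet(9, 7, 9/2)
obs 2: x=2 → posterior Dirichlet(9, 7, 11/2)
obs 3: x=0 → posterior Dirichlet(10, 7, 11/2)
obs 4: x=1 → posterior Dirichlet(10, 8, 11/2)
obs 5: x=2 → posterior Dirichlet(10, 8, 13/2)
obs 6: x=1 → posterior Dirichlet(10, 9, 13/2)
obs 7: x=0 → posterior Dirichlet(11, 9, 13/2)
obs 8: x=2 → posterior Dirichlet(11, 9, 15/2)
obs 9: x=0 → posterior Dirichlet(12, 9, 15/2)
obs 10: x=1 → posterior Dirichlet(12, 10, 15/2)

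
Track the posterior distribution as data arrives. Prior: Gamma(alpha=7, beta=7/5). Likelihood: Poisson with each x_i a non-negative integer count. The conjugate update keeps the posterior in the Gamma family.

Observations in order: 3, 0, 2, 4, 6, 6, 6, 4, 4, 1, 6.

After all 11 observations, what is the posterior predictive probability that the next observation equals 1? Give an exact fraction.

obs 1: x=3 → posterior Gamma(10, 12/5)
obs 2: x=0 → posterior Gamma(10, 17/5)
obs 3: x=2 → posterior Gamma(12, 22/5)
obs 4: x=4 → posterior Gamma(16, 27/5)
obs 5: x=6 → posterior Gamma(22, 32/5)
obs 6: x=6 → posterior Gamma(28, 37/5)
obs 7: x=6 → posterior Gamma(34, 42/5)
obs 8: x=4 → posterior Gamma(38, 47/5)
obs 9: x=4 → posterior Gamma(42, 52/5)
obs 10: x=1 → posterior Gamma(43, 57/5)
obs 11: x=6 → posterior Gamma(49, 62/5)

1645731075504896032669446945644175759024608954894341051010612045582463996327568863385354240/20125196758650564038457892195233260189038160564514569755712732561596207267957997469715282249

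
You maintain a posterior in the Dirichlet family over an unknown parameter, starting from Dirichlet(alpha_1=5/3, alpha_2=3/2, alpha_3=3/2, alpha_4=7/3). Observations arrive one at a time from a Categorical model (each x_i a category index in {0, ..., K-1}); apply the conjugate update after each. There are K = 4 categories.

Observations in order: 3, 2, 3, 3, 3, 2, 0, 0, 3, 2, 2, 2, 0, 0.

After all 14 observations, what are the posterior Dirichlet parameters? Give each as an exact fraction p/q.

alpha_1=17/3, alpha_2=3/2, alpha_3=13/2, alpha_4=22/3

obs 1: x=3 → posterior Dirichlet(5/3, 3/2, 3/2, 10/3)
obs 2: x=2 → posterior Dirichlet(5/3, 3/2, 5/2, 10/3)
obs 3: x=3 → posterior Dirichlet(5/3, 3/2, 5/2, 13/3)
obs 4: x=3 → posterior Dirichlet(5/3, 3/2, 5/2, 16/3)
obs 5: x=3 → posterior Dirichlet(5/3, 3/2, 5/2, 19/3)
obs 6: x=2 → posterior Dirichlet(5/3, 3/2, 7/2, 19/3)
obs 7: x=0 → posterior Dirichlet(8/3, 3/2, 7/2, 19/3)
obs 8: x=0 → posterior Dirichlet(11/3, 3/2, 7/2, 19/3)
obs 9: x=3 → posterior Dirichlet(11/3, 3/2, 7/2, 22/3)
obs 10: x=2 → posterior Dirichlet(11/3, 3/2, 9/2, 22/3)
obs 11: x=2 → posterior Dirichlet(11/3, 3/2, 11/2, 22/3)
obs 12: x=2 → posterior Dirichlet(11/3, 3/2, 13/2, 22/3)
obs 13: x=0 → posterior Dirichlet(14/3, 3/2, 13/2, 22/3)
obs 14: x=0 → posterior Dirichlet(17/3, 3/2, 13/2, 22/3)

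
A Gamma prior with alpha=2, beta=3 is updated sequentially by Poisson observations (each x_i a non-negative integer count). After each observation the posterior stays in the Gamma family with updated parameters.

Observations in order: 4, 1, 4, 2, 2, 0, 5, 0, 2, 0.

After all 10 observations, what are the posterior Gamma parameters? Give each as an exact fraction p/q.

obs 1: x=4 → posterior Gamma(6, 4)
obs 2: x=1 → posterior Gamma(7, 5)
obs 3: x=4 → posterior Gamma(11, 6)
obs 4: x=2 → posterior Gamma(13, 7)
obs 5: x=2 → posterior Gamma(15, 8)
obs 6: x=0 → posterior Gamma(15, 9)
obs 7: x=5 → posterior Gamma(20, 10)
obs 8: x=0 → posterior Gamma(20, 11)
obs 9: x=2 → posterior Gamma(22, 12)
obs 10: x=0 → posterior Gamma(22, 13)

alpha=22, beta=13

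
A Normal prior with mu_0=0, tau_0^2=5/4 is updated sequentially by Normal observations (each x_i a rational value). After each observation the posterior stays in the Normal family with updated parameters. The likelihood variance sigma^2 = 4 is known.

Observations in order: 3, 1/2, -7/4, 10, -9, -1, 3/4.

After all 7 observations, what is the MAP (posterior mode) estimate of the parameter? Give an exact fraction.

obs 1: x=3 → posterior Normal(5/7, 20/21)
obs 2: x=1/2 → posterior Normal(35/52, 10/13)
obs 3: x=-7/4 → posterior Normal(35/124, 20/31)
obs 4: x=10 → posterior Normal(235/144, 5/9)
obs 5: x=-9 → posterior Normal(55/164, 20/41)
obs 6: x=-1 → posterior Normal(35/184, 10/23)
obs 7: x=3/4 → posterior Normal(25/102, 20/51)

25/102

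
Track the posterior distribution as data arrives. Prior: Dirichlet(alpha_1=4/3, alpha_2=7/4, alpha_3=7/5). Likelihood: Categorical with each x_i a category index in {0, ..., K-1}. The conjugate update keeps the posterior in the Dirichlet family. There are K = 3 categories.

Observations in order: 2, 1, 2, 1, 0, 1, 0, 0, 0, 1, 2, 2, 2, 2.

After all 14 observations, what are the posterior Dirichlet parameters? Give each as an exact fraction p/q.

obs 1: x=2 → posterior Dirichlet(4/3, 7/4, 12/5)
obs 2: x=1 → posterior Dirichlet(4/3, 11/4, 12/5)
obs 3: x=2 → posterior Dirichlet(4/3, 11/4, 17/5)
obs 4: x=1 → posterior Dirichlet(4/3, 15/4, 17/5)
obs 5: x=0 → posterior Dirichlet(7/3, 15/4, 17/5)
obs 6: x=1 → posterior Dirichlet(7/3, 19/4, 17/5)
obs 7: x=0 → posterior Dirichlet(10/3, 19/4, 17/5)
obs 8: x=0 → posterior Dirichlet(13/3, 19/4, 17/5)
obs 9: x=0 → posterior Dirichlet(16/3, 19/4, 17/5)
obs 10: x=1 → posterior Dirichlet(16/3, 23/4, 17/5)
obs 11: x=2 → posterior Dirichlet(16/3, 23/4, 22/5)
obs 12: x=2 → posterior Dirichlet(16/3, 23/4, 27/5)
obs 13: x=2 → posterior Dirichlet(16/3, 23/4, 32/5)
obs 14: x=2 → posterior Dirichlet(16/3, 23/4, 37/5)

alpha_1=16/3, alpha_2=23/4, alpha_3=37/5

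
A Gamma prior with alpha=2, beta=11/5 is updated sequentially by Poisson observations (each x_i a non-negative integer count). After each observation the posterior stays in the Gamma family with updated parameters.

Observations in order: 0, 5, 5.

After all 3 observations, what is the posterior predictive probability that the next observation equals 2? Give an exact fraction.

obs 1: x=0 → posterior Gamma(2, 16/5)
obs 2: x=5 → posterior Gamma(7, 21/5)
obs 3: x=5 → posterior Gamma(12, 26/5)

186086465490280243200/756943935220796320321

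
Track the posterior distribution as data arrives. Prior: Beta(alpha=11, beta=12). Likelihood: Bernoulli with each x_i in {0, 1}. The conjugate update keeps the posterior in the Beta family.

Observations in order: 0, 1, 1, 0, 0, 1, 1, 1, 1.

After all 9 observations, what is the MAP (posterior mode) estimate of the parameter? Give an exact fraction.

obs 1: x=0 → posterior Beta(11, 13)
obs 2: x=1 → posterior Beta(12, 13)
obs 3: x=1 → posterior Beta(13, 13)
obs 4: x=0 → posterior Beta(13, 14)
obs 5: x=0 → posterior Beta(13, 15)
obs 6: x=1 → posterior Beta(14, 15)
obs 7: x=1 → posterior Beta(15, 15)
obs 8: x=1 → posterior Beta(16, 15)
obs 9: x=1 → posterior Beta(17, 15)

8/15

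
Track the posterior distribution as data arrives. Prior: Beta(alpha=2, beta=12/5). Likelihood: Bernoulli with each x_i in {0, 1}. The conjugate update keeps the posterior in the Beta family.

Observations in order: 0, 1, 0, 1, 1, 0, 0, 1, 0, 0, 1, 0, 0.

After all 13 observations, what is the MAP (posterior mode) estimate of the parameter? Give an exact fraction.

30/77

obs 1: x=0 → posterior Beta(2, 17/5)
obs 2: x=1 → posterior Beta(3, 17/5)
obs 3: x=0 → posterior Beta(3, 22/5)
obs 4: x=1 → posterior Beta(4, 22/5)
obs 5: x=1 → posterior Beta(5, 22/5)
obs 6: x=0 → posterior Beta(5, 27/5)
obs 7: x=0 → posterior Beta(5, 32/5)
obs 8: x=1 → posterior Beta(6, 32/5)
obs 9: x=0 → posterior Beta(6, 37/5)
obs 10: x=0 → posterior Beta(6, 42/5)
obs 11: x=1 → posterior Beta(7, 42/5)
obs 12: x=0 → posterior Beta(7, 47/5)
obs 13: x=0 → posterior Beta(7, 52/5)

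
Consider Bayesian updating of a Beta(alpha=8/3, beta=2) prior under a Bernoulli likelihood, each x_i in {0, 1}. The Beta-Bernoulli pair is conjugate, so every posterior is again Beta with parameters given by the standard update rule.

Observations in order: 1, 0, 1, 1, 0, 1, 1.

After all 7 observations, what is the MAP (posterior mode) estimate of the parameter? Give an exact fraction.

obs 1: x=1 → posterior Beta(11/3, 2)
obs 2: x=0 → posterior Beta(11/3, 3)
obs 3: x=1 → posterior Beta(14/3, 3)
obs 4: x=1 → posterior Beta(17/3, 3)
obs 5: x=0 → posterior Beta(17/3, 4)
obs 6: x=1 → posterior Beta(20/3, 4)
obs 7: x=1 → posterior Beta(23/3, 4)

20/29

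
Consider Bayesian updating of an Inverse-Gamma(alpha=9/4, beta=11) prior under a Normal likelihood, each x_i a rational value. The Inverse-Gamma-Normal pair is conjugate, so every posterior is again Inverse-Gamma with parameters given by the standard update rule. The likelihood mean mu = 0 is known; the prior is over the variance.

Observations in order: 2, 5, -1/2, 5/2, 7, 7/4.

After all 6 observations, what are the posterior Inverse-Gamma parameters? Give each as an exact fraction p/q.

alpha=21/4, beta=1753/32

obs 1: x=2 → posterior Inverse-Gamma(11/4, 13)
obs 2: x=5 → posterior Inverse-Gamma(13/4, 51/2)
obs 3: x=-1/2 → posterior Inverse-Gamma(15/4, 205/8)
obs 4: x=5/2 → posterior Inverse-Gamma(17/4, 115/4)
obs 5: x=7 → posterior Inverse-Gamma(19/4, 213/4)
obs 6: x=7/4 → posterior Inverse-Gamma(21/4, 1753/32)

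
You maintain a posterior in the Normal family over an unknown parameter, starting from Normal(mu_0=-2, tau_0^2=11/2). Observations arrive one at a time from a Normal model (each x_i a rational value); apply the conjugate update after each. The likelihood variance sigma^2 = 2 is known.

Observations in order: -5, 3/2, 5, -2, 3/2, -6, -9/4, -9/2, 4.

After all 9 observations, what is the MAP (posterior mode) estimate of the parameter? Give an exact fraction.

-373/412

obs 1: x=-5 → posterior Normal(-21/5, 22/15)
obs 2: x=3/2 → posterior Normal(-93/52, 11/13)
obs 3: x=5 → posterior Normal(17/74, 22/37)
obs 4: x=-2 → posterior Normal(-9/32, 11/24)
obs 5: x=3/2 → posterior Normal(3/59, 22/59)
obs 6: x=-6 → posterior Normal(-9/10, 11/35)
obs 7: x=-9/4 → posterior Normal(-13/12, 22/81)
obs 8: x=-9/2 → posterior Normal(-549/368, 11/46)
obs 9: x=4 → posterior Normal(-373/412, 22/103)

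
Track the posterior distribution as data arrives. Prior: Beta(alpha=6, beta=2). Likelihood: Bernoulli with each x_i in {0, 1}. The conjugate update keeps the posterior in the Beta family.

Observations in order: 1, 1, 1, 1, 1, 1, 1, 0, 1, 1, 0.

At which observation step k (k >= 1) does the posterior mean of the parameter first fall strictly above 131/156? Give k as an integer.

obs 1: x=1 → posterior Beta(7, 2)
obs 2: x=1 → posterior Beta(8, 2)
obs 3: x=1 → posterior Beta(9, 2)
obs 4: x=1 → posterior Beta(10, 2)
obs 5: x=1 → posterior Beta(11, 2)
obs 6: x=1 → posterior Beta(12, 2)
obs 7: x=1 → posterior Beta(13, 2)
obs 8: x=0 → posterior Beta(13, 3)
obs 9: x=1 → posterior Beta(14, 3)
obs 10: x=1 → posterior Beta(15, 3)
obs 11: x=0 → posterior Beta(15, 4)

k = 5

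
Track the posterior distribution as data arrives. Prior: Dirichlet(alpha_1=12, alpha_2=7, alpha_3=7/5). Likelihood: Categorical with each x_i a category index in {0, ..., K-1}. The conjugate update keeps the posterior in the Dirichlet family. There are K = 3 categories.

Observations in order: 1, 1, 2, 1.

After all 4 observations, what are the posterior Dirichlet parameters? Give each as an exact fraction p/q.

alpha_1=12, alpha_2=10, alpha_3=12/5

obs 1: x=1 → posterior Dirichlet(12, 8, 7/5)
obs 2: x=1 → posterior Dirichlet(12, 9, 7/5)
obs 3: x=2 → posterior Dirichlet(12, 9, 12/5)
obs 4: x=1 → posterior Dirichlet(12, 10, 12/5)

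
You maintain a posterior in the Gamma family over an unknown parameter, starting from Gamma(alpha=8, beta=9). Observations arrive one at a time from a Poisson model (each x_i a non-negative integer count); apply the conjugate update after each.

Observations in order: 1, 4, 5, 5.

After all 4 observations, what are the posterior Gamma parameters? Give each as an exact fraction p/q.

alpha=23, beta=13

obs 1: x=1 → posterior Gamma(9, 10)
obs 2: x=4 → posterior Gamma(13, 11)
obs 3: x=5 → posterior Gamma(18, 12)
obs 4: x=5 → posterior Gamma(23, 13)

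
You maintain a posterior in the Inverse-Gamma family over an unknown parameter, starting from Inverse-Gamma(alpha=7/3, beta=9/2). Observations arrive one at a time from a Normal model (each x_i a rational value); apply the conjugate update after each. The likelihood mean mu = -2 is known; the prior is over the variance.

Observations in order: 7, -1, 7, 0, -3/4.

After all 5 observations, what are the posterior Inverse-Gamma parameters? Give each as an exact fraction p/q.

obs 1: x=7 → posterior Inverse-Gamma(17/6, 45)
obs 2: x=-1 → posterior Inverse-Gamma(10/3, 91/2)
obs 3: x=7 → posterior Inverse-Gamma(23/6, 86)
obs 4: x=0 → posterior Inverse-Gamma(13/3, 88)
obs 5: x=-3/4 → posterior Inverse-Gamma(29/6, 2841/32)

alpha=29/6, beta=2841/32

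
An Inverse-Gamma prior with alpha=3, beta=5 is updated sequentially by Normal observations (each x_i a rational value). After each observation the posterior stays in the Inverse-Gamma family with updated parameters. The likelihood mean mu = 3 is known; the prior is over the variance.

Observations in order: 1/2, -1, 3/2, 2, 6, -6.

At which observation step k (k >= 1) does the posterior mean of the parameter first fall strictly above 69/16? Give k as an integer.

k = 2

obs 1: x=1/2 → posterior Inverse-Gamma(7/2, 65/8)
obs 2: x=-1 → posterior Inverse-Gamma(4, 129/8)
obs 3: x=3/2 → posterior Inverse-Gamma(9/2, 69/4)
obs 4: x=2 → posterior Inverse-Gamma(5, 71/4)
obs 5: x=6 → posterior Inverse-Gamma(11/2, 89/4)
obs 6: x=-6 → posterior Inverse-Gamma(6, 251/4)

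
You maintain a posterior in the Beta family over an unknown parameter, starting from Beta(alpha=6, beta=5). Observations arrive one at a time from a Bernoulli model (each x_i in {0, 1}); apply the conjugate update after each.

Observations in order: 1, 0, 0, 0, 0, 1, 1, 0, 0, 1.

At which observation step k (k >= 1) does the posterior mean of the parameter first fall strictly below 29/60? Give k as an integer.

obs 1: x=1 → posterior Beta(7, 5)
obs 2: x=0 → posterior Beta(7, 6)
obs 3: x=0 → posterior Beta(7, 7)
obs 4: x=0 → posterior Beta(7, 8)
obs 5: x=0 → posterior Beta(7, 9)
obs 6: x=1 → posterior Beta(8, 9)
obs 7: x=1 → posterior Beta(9, 9)
obs 8: x=0 → posterior Beta(9, 10)
obs 9: x=0 → posterior Beta(9, 11)
obs 10: x=1 → posterior Beta(10, 11)

k = 4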